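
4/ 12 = 1/ 3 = 0.33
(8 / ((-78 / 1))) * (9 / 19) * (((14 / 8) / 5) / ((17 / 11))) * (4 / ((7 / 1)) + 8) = -396 / 4199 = -0.09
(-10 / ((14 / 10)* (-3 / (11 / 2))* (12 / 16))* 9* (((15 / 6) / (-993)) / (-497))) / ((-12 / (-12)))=2750 / 3454647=0.00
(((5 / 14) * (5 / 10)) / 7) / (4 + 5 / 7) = 5 / 924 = 0.01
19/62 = 0.31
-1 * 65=-65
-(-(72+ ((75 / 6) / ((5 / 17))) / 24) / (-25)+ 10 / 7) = -36787 / 8400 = -4.38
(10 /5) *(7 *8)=112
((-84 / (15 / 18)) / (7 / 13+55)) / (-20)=819 / 9025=0.09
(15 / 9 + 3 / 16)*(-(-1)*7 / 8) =623 / 384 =1.62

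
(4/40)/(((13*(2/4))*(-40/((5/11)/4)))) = -1/22880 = -0.00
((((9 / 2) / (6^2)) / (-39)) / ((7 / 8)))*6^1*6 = -12 / 91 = -0.13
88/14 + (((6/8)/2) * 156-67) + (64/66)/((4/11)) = 19/42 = 0.45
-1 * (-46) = 46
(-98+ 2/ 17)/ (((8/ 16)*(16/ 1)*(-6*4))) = 26/ 51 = 0.51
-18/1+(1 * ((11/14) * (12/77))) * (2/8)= -1761/98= -17.97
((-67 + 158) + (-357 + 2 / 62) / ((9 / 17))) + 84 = -139297 / 279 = -499.27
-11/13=-0.85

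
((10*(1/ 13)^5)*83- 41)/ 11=-3.73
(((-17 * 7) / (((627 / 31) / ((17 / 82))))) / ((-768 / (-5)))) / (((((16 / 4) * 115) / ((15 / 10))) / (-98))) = 0.00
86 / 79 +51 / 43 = 7727 / 3397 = 2.27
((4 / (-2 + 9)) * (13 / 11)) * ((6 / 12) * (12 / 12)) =26 / 77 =0.34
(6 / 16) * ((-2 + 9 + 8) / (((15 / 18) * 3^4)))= 1 / 12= 0.08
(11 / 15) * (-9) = -33 / 5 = -6.60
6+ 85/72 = 517/72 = 7.18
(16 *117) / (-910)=-72 / 35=-2.06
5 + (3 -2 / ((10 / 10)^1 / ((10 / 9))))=52 / 9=5.78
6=6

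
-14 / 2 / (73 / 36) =-252 / 73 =-3.45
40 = 40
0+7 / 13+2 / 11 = 0.72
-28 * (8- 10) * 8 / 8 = 56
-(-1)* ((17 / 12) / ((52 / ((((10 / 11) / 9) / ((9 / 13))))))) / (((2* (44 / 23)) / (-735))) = -478975 / 627264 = -0.76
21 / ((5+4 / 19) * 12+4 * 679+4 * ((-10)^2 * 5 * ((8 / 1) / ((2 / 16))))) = 0.00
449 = 449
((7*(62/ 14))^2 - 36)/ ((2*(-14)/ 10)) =-4625/ 14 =-330.36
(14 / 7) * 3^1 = 6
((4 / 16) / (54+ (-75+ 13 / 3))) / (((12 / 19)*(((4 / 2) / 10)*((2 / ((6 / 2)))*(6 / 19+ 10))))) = -1083 / 62720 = -0.02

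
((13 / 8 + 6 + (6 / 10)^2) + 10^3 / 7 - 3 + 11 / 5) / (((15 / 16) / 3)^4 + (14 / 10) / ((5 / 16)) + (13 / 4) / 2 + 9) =1720803328 / 173345599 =9.93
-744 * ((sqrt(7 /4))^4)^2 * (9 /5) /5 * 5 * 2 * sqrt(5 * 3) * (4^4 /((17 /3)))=-4395270.00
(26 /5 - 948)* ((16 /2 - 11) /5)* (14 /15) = 65996 /125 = 527.97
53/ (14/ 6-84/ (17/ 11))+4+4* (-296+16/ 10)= -15581319/ 13265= -1174.62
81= 81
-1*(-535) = 535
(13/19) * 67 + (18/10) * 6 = 5381/95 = 56.64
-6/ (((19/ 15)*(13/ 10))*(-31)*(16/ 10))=1125/ 15314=0.07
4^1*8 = 32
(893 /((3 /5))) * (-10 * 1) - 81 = -44893 /3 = -14964.33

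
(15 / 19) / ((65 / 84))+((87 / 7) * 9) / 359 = 826677 / 620711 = 1.33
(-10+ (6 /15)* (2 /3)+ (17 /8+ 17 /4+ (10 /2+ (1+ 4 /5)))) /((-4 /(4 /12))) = -0.29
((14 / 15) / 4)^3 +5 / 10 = 13843 / 27000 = 0.51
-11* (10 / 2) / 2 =-55 / 2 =-27.50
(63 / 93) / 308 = 3 / 1364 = 0.00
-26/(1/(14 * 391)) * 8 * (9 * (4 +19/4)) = -89664120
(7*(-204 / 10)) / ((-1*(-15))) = -238 / 25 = -9.52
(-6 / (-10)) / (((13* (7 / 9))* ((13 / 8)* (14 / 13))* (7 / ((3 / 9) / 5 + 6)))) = 36 / 1225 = 0.03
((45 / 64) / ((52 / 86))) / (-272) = -0.00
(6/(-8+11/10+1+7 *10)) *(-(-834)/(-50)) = -5004/3205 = -1.56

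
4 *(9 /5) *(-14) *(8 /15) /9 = -448 /75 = -5.97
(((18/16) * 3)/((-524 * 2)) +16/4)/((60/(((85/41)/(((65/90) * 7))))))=244137/8937344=0.03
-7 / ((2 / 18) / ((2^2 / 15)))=-84 / 5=-16.80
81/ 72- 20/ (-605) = 1121/ 968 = 1.16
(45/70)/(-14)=-9/196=-0.05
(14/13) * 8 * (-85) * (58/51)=-832.82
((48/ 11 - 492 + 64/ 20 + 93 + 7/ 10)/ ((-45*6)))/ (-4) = -14327/ 39600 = -0.36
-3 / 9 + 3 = 8 / 3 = 2.67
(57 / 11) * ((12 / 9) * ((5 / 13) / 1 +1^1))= 1368 / 143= 9.57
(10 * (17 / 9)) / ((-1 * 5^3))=-34 / 225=-0.15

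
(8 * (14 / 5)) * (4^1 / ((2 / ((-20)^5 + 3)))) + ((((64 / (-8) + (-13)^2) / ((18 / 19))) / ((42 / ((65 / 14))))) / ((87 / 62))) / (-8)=-377162607612503 / 2630880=-143359867.27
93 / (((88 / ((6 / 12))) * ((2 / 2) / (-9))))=-837 / 176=-4.76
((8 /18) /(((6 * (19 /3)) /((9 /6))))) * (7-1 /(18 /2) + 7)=0.24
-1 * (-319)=319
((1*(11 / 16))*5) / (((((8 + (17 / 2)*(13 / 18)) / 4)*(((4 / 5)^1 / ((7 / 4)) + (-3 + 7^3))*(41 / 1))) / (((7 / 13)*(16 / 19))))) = 53900 / 1706186833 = 0.00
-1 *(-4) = 4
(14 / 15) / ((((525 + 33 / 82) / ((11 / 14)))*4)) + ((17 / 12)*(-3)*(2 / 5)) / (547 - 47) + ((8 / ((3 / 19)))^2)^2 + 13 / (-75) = 12776378578997401 / 1938735000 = 6590059.28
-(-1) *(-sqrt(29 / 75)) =-sqrt(87) / 15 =-0.62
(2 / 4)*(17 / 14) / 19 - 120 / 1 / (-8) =7997 / 532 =15.03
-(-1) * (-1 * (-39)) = 39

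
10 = 10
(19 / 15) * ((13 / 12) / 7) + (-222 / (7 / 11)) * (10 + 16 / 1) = -9070.09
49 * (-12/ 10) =-294/ 5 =-58.80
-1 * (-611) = 611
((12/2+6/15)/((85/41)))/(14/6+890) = 3936/1137725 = 0.00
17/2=8.50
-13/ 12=-1.08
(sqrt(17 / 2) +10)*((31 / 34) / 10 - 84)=-1083.72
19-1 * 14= 5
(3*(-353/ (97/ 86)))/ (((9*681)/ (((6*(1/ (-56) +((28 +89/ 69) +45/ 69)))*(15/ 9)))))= -8775511165/ 191433186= -45.84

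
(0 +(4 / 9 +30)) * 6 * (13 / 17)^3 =1203956 / 14739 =81.69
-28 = -28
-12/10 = -6/5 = -1.20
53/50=1.06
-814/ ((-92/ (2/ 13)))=407/ 299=1.36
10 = 10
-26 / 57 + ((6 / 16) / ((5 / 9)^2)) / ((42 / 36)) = 23353 / 39900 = 0.59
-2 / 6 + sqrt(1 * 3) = -1 / 3 + sqrt(3) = 1.40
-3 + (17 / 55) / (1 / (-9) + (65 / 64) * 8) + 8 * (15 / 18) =352757 / 95205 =3.71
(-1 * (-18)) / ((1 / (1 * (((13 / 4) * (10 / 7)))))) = 585 / 7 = 83.57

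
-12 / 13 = -0.92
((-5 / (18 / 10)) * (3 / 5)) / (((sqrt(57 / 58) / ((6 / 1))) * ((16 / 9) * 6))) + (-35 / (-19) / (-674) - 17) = -217737 / 12806 - 5 * sqrt(3306) / 304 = -17.95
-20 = -20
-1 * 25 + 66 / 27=-203 / 9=-22.56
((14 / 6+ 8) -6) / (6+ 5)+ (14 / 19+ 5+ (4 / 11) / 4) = 3901 / 627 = 6.22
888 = 888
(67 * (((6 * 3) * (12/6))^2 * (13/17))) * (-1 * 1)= -1128816/17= -66400.94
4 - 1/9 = 35/9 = 3.89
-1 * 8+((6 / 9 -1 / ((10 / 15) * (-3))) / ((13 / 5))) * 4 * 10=388 / 39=9.95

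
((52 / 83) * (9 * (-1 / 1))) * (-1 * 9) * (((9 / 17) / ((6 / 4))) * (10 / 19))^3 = 909792000 / 2796956161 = 0.33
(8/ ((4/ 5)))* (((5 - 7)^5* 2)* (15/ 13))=-9600/ 13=-738.46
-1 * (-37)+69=106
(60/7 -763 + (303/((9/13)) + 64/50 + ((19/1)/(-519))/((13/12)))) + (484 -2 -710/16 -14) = 108.11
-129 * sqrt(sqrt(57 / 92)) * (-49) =6321 * sqrt(2) * 23^(3 / 4) * 57^(1 / 4) / 46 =5607.99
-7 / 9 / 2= -7 / 18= -0.39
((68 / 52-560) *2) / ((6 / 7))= -16947 / 13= -1303.62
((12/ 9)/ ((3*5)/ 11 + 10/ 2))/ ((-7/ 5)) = -22/ 147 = -0.15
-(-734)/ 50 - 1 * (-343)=8942/ 25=357.68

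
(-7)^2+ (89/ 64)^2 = 208625/ 4096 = 50.93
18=18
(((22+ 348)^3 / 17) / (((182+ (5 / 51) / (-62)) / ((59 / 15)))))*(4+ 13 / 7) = 1519367126800 / 4028353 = 377168.32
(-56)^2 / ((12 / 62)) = 48608 / 3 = 16202.67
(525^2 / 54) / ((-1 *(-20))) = 6125 / 24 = 255.21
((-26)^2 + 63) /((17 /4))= 2956 /17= 173.88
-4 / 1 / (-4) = 1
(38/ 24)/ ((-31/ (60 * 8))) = -760/ 31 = -24.52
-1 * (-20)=20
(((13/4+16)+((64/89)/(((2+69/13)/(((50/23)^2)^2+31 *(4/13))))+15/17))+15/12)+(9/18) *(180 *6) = 45413212104969/80445892270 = 564.52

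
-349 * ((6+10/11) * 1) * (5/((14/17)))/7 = -1127270/539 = -2091.41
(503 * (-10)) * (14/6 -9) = 100600/3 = 33533.33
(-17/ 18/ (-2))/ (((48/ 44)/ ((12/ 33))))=17/ 108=0.16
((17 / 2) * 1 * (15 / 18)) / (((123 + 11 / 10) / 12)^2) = 6000 / 90593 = 0.07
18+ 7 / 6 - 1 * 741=-4331 / 6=-721.83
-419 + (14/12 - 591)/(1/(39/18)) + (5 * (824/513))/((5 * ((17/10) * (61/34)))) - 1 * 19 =-214725755/125172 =-1715.45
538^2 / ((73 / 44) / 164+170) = 2088627904 / 1226793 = 1702.51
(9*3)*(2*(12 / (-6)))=-108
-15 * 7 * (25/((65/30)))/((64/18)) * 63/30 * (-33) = 9823275/416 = 23613.64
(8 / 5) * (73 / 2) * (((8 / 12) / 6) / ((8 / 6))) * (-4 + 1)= -73 / 5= -14.60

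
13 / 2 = 6.50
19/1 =19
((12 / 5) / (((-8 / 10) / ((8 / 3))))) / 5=-8 / 5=-1.60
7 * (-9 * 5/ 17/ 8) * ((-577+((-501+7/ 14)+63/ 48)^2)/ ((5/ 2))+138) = -4015164951/ 17408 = -230650.56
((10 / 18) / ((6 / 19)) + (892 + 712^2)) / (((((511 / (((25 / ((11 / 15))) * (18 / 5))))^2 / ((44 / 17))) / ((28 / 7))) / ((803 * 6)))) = 88851294360000 / 60809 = 1461153683.83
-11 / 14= -0.79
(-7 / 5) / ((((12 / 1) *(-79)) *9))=7 / 42660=0.00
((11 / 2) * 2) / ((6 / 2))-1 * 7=-10 / 3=-3.33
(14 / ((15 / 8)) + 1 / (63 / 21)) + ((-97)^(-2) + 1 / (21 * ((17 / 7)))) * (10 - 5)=18951001 / 2399295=7.90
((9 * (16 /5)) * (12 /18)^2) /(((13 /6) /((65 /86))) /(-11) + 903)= 264 /18619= 0.01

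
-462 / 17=-27.18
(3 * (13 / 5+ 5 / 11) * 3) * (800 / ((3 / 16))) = 1290240 / 11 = 117294.55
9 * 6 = 54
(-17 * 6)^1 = -102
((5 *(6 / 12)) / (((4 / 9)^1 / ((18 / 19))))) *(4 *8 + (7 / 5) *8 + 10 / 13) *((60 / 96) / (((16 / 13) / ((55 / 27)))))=1178925 / 4864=242.38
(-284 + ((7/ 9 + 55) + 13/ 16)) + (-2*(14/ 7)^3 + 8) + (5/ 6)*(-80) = -43499/ 144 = -302.08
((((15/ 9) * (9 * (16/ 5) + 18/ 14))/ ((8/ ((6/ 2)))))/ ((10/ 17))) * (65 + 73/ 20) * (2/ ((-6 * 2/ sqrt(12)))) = -8192691 * sqrt(3)/ 11200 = -1266.98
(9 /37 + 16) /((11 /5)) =3005 /407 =7.38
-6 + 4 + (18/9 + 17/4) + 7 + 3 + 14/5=341/20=17.05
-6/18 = -0.33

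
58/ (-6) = -29/ 3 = -9.67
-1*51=-51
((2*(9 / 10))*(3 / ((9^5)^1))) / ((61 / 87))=29 / 222345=0.00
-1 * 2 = -2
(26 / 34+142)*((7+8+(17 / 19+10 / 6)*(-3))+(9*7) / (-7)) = -77664 / 323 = -240.45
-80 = -80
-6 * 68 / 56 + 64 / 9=-11 / 63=-0.17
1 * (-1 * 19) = -19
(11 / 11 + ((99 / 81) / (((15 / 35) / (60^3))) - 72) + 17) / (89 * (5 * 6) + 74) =307973 / 1372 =224.47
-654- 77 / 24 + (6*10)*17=362.79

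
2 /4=1 /2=0.50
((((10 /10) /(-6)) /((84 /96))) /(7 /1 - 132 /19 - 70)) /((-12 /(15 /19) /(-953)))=4765 /27909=0.17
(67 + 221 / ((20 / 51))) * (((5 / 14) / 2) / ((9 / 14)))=12611 / 72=175.15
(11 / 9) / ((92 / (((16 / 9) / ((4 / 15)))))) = 55 / 621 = 0.09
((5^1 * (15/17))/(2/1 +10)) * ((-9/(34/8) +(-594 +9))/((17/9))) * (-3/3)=2245725/19652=114.27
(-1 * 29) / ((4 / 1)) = -29 / 4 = -7.25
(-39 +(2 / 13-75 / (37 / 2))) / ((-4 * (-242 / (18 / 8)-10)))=-185715 / 2035592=-0.09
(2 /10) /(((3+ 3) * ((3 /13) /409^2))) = 2174653 /90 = 24162.81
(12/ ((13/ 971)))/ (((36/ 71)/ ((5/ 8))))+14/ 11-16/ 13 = 3791899/ 3432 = 1104.87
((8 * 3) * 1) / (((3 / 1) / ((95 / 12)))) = 190 / 3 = 63.33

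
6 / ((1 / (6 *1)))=36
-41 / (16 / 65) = -2665 / 16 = -166.56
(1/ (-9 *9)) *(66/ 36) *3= -11/ 162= -0.07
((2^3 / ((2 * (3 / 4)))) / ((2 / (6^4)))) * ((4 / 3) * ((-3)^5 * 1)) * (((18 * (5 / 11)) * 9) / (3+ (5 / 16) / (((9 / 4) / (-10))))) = -16325867520 / 319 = -51178268.09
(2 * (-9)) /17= -18 /17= -1.06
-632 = -632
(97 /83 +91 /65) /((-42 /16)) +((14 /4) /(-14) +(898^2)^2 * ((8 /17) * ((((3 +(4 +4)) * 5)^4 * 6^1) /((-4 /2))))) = -4978456641723076143128059 /592620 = -8400757047894225883.58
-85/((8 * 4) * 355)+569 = 1292751/2272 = 568.99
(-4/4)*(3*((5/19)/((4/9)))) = -135/76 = -1.78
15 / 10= 1.50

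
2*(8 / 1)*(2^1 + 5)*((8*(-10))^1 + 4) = -8512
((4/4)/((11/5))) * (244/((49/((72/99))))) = 9760/5929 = 1.65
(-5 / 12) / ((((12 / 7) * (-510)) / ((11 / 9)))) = 77 / 132192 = 0.00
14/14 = 1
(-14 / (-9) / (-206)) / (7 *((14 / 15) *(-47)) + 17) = 35 / 1344459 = 0.00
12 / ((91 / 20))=240 / 91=2.64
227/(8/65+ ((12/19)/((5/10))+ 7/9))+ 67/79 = 200936846/1900187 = 105.75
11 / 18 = 0.61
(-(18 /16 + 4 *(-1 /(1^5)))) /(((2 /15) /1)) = 21.56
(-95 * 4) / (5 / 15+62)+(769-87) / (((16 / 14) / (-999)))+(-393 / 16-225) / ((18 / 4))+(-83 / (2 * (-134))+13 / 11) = -596213.31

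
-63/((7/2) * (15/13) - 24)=546/173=3.16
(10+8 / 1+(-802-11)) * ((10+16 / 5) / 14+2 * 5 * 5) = -283497 / 7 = -40499.57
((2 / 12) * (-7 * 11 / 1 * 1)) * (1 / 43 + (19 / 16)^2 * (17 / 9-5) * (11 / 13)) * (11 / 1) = 1006052201 / 1931904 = 520.76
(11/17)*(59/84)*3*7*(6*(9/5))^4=1379620836/10625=129846.67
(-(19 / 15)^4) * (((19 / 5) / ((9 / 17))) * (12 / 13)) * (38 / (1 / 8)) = -51185918528 / 9871875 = -5185.02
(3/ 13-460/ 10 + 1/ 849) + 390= 3799288/ 11037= 344.23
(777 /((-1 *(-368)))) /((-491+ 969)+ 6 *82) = 777 /356960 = 0.00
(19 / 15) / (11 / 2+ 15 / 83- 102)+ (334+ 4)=81061076 / 239835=337.99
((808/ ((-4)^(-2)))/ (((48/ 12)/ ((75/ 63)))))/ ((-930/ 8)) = -64640/ 1953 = -33.10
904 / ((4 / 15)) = 3390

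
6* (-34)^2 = 6936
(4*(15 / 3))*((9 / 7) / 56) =45 / 98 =0.46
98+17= 115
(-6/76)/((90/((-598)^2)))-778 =-311131/285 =-1091.69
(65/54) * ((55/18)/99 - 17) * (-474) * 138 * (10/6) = 1623353225/729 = 2226821.98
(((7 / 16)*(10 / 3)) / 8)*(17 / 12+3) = 1855 / 2304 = 0.81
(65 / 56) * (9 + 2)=715 / 56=12.77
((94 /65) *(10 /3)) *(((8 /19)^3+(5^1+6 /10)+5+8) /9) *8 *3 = 963232288 /4012515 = 240.06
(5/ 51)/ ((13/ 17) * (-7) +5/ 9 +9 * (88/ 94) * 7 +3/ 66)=15510/ 8578787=0.00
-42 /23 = -1.83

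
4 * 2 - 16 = -8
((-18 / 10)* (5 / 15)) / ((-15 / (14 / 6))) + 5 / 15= 32 / 75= 0.43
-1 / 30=-0.03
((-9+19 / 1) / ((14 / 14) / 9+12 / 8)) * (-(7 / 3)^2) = -980 / 29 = -33.79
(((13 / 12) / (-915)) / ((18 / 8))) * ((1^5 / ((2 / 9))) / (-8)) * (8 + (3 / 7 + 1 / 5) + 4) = 2873 / 768600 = 0.00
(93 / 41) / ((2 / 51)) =4743 / 82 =57.84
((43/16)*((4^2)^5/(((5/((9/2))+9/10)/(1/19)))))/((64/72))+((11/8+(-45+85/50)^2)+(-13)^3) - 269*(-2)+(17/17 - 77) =57162634067/687800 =83109.38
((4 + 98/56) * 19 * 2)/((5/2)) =437/5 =87.40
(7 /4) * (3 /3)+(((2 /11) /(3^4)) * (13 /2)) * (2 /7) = 43763 /24948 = 1.75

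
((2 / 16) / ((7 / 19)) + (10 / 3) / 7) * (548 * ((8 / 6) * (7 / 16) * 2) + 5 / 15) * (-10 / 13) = -1314515 / 3276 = -401.26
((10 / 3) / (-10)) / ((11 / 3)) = -0.09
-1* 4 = -4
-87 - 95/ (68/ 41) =-9811/ 68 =-144.28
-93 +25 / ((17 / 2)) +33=-970 / 17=-57.06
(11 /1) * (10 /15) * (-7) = -154 /3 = -51.33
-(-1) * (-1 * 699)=-699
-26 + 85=59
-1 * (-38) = 38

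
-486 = -486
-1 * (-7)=7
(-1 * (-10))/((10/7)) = 7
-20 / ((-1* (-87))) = -20 / 87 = -0.23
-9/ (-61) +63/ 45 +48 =15112/ 305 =49.55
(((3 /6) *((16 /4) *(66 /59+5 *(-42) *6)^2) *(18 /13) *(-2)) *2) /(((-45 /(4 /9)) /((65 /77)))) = 39229348096 /268037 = 146357.96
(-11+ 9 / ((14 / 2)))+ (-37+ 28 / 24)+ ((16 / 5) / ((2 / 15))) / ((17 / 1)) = -31513 / 714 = -44.14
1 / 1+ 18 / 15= 11 / 5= 2.20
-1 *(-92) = 92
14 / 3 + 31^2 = 2897 / 3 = 965.67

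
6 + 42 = 48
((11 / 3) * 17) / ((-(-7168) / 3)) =187 / 7168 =0.03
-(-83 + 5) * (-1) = -78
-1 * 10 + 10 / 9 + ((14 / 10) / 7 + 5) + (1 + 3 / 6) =-197 / 90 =-2.19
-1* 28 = -28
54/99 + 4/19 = 158/209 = 0.76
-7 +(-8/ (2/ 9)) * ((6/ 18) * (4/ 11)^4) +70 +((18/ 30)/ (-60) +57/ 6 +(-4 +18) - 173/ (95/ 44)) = 171187531/ 27817900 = 6.15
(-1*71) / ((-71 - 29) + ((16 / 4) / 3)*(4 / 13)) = 2769 / 3884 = 0.71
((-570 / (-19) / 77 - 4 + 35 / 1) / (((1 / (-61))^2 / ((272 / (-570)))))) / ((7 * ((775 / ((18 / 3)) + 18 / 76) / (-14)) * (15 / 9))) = 458676507 / 887425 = 516.86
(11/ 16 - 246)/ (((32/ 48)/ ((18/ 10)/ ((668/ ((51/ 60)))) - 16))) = 503332737/ 85504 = 5886.66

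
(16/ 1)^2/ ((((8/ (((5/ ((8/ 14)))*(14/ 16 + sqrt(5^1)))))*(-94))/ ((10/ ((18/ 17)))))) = -87.52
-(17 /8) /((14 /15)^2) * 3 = -7.32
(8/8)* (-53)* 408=-21624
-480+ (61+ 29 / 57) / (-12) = -165913 / 342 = -485.13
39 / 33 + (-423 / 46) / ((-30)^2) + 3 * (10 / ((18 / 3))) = 312283 / 50600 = 6.17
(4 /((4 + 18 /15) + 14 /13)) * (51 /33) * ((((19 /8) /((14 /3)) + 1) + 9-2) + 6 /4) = 9.86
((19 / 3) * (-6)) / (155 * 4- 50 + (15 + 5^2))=-19 / 305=-0.06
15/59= 0.25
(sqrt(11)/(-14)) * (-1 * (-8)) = -4 * sqrt(11)/7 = -1.90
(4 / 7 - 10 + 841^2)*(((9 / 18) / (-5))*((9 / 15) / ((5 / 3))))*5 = -44558109 / 350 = -127308.88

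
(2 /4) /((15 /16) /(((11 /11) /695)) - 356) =8 /4729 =0.00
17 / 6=2.83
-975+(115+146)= -714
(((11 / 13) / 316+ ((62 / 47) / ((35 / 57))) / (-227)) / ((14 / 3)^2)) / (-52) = 93690963 / 15634414053440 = 0.00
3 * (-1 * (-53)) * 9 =1431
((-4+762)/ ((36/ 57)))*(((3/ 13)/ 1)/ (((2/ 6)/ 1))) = 21603/ 26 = 830.88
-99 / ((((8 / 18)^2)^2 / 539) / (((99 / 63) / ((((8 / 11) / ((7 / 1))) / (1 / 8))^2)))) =-3261895871157 / 1048576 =-3110786.32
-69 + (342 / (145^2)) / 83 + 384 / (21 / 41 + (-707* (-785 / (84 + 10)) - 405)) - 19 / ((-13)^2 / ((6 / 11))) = -4743945500134427403 / 68761497778763075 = -68.99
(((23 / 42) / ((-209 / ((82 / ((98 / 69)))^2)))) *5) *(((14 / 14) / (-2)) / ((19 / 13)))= 3988281765 / 266962388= 14.94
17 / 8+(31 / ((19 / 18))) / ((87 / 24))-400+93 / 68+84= -22810947 / 74936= -304.41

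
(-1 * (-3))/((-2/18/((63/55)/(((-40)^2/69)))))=-117369/88000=-1.33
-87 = -87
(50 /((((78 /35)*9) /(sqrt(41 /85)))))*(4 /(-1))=-700*sqrt(3485) /5967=-6.93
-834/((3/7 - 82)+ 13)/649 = 973/51920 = 0.02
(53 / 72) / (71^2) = 53 / 362952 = 0.00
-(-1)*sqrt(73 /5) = sqrt(365) /5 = 3.82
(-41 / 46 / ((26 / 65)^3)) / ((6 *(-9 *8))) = 5125 / 158976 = 0.03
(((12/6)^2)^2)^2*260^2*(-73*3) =-3789926400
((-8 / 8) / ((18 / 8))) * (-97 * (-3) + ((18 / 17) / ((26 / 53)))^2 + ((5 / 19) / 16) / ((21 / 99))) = -10245644015 / 77950236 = -131.44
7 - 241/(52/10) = -1023/26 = -39.35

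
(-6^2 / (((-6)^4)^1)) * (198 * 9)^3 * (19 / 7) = -2986580322 / 7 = -426654331.71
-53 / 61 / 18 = -0.05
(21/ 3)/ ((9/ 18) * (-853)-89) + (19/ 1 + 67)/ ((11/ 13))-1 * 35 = 66.62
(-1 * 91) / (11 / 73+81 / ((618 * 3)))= -468.17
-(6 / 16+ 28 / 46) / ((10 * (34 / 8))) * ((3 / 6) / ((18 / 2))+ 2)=-6697 / 140760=-0.05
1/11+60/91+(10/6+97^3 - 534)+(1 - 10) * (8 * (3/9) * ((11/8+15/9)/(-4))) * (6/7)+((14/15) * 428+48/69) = 630294147727/690690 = 912557.22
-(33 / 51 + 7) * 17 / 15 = -26 / 3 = -8.67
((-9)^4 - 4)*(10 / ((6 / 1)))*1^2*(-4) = -131140 / 3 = -43713.33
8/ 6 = 4/ 3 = 1.33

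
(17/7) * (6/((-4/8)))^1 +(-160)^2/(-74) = -97148/259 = -375.09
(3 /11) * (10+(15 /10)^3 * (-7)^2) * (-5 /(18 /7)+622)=15658883 /528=29656.98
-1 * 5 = -5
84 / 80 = 21 / 20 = 1.05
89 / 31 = 2.87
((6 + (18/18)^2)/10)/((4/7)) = 49/40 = 1.22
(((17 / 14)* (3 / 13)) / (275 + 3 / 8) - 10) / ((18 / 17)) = -17038471 / 1804257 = -9.44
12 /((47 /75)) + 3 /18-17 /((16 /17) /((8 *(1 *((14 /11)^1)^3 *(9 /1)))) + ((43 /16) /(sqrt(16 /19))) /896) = -5588278939783362541 /1538571475296930 + 2356027646386176 *sqrt(19) /5455927217365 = -1749.82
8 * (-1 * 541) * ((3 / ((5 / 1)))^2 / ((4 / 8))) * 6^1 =-467424 / 25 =-18696.96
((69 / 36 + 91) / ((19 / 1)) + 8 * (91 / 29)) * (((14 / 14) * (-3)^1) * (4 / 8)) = -198319 / 4408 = -44.99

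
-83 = -83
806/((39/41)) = 2542/3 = 847.33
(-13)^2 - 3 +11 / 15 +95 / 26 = 66451 / 390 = 170.39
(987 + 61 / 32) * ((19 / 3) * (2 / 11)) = 601255 / 528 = 1138.74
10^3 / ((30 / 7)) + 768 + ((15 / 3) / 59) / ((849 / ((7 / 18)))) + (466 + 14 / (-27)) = 440845337 / 300546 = 1466.81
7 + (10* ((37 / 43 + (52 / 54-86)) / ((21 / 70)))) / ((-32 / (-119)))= -10427.39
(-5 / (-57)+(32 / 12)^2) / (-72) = -1231 / 12312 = -0.10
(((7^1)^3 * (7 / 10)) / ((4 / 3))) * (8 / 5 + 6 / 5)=50421 / 100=504.21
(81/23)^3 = 531441/12167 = 43.68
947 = 947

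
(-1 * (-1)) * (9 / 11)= 0.82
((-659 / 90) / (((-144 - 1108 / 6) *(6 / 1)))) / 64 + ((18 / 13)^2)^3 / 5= 77270246665787 / 54826371924480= 1.41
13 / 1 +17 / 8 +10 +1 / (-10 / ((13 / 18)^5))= 474382667 / 18895680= 25.11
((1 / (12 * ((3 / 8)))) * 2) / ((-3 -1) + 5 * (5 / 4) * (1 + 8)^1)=16 / 1881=0.01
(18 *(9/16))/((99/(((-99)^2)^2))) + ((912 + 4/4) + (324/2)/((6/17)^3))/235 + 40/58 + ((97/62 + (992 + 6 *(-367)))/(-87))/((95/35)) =946442281843561/96336840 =9824302.75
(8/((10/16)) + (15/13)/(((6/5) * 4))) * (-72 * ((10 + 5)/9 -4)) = 142401/65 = 2190.78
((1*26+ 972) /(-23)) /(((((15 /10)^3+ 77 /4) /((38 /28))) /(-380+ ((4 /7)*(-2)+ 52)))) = 174753792 /203987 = 856.69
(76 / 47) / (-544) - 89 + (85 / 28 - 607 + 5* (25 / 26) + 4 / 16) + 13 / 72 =-900073595 / 1308762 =-687.73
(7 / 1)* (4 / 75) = 28 / 75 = 0.37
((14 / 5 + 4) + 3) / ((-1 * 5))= -49 / 25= -1.96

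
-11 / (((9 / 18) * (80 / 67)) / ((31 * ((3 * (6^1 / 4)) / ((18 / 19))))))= -434093 / 160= -2713.08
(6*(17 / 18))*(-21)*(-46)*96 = 525504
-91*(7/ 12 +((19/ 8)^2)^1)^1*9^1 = -326235/ 64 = -5097.42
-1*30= -30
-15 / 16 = -0.94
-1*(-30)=30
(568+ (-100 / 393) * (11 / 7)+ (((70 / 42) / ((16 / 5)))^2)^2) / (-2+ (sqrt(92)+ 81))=218303236533659 / 29932209635328 - 2763332108021 * sqrt(23) / 14966104817664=6.41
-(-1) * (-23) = -23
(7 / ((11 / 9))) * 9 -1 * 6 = 501 / 11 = 45.55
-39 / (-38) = 39 / 38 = 1.03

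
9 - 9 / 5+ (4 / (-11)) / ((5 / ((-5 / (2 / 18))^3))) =364896 / 55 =6634.47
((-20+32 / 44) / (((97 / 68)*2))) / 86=-3604 / 45881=-0.08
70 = 70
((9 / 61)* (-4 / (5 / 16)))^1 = -576 / 305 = -1.89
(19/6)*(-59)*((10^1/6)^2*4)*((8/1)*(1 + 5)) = -896800/9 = -99644.44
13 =13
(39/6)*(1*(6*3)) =117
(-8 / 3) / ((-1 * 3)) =8 / 9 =0.89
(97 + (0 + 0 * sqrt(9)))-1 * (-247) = 344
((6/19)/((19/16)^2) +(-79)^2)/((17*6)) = 42808555/699618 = 61.19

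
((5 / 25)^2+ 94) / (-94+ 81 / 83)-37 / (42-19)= -11629984 / 4439575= -2.62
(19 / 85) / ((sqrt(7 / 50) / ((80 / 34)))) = 760 * sqrt(14) / 2023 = 1.41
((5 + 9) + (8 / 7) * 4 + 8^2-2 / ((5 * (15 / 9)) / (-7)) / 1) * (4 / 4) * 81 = 1194264 / 175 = 6824.37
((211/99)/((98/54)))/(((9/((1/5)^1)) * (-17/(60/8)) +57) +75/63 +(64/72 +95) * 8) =5697/3508736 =0.00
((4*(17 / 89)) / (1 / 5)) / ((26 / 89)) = 170 / 13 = 13.08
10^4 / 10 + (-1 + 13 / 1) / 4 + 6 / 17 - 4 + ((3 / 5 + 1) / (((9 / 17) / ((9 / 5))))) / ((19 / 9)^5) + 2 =1053902353213 / 1052342075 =1001.48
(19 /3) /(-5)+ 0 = -19 /15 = -1.27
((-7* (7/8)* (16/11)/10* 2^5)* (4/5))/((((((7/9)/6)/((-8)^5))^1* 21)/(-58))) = -4378853376/275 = -15923103.19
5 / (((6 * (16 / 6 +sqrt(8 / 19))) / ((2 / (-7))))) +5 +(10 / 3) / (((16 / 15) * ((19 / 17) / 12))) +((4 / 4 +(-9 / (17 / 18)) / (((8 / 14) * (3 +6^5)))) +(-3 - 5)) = 15 * sqrt(38) / 4004 +26371622559 / 838376539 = 31.48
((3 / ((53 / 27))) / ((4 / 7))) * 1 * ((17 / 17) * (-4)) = -567 / 53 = -10.70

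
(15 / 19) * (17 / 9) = 85 / 57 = 1.49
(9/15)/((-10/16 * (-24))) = 0.04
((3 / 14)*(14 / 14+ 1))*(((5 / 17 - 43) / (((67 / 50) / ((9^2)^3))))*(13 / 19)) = -752361023700 / 151487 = -4966505.53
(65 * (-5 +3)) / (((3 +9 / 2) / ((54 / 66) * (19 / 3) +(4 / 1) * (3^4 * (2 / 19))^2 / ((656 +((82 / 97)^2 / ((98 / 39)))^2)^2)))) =-433584489920226935513868005745904 / 4826728408807203925194652090475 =-89.83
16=16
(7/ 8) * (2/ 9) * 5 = 0.97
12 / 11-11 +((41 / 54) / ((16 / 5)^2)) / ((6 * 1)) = -9029621 / 912384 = -9.90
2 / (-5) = -2 / 5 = -0.40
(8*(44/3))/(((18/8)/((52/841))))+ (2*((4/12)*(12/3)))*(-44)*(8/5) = -184.51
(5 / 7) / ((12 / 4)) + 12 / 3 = 89 / 21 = 4.24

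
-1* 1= -1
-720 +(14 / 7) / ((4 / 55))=-1385 / 2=-692.50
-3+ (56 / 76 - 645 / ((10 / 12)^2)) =-88451 / 95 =-931.06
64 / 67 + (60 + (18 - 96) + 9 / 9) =-1075 / 67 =-16.04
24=24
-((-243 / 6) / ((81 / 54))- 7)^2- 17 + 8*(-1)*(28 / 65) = -76469 / 65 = -1176.45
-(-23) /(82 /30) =8.41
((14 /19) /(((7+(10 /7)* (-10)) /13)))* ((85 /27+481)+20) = -17341688 /26163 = -662.83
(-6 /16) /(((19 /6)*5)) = -9 /380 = -0.02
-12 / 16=-3 / 4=-0.75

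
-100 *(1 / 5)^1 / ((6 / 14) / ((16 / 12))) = -560 / 9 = -62.22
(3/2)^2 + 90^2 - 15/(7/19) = 225723/28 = 8061.54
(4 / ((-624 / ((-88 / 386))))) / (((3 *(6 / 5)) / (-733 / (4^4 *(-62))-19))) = -16545925 / 2150433792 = -0.01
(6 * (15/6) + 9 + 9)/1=33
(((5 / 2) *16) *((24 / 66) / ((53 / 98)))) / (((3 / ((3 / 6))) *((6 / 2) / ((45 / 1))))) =39200 / 583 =67.24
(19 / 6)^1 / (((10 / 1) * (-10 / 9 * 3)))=-19 / 200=-0.10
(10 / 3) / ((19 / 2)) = 20 / 57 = 0.35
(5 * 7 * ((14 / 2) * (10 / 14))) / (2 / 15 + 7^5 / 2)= 5250 / 252109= 0.02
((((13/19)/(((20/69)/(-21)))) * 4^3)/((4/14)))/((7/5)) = -150696/19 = -7931.37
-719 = -719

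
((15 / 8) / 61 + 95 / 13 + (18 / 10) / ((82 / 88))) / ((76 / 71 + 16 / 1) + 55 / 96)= 10271711148 / 19549579205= 0.53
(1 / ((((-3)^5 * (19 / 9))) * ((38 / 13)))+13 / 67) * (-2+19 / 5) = 252551 / 725610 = 0.35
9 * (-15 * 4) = -540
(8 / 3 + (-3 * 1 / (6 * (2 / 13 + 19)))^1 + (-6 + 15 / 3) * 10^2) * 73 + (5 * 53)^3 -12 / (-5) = 46320275201 / 2490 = 18602520.16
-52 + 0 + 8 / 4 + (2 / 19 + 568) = 9844 / 19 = 518.11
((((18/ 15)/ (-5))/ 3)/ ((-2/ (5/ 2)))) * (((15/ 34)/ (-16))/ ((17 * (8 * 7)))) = -3/ 1035776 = -0.00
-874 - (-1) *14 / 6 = -871.67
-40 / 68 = -10 / 17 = -0.59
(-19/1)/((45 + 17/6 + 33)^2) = -684/235225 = -0.00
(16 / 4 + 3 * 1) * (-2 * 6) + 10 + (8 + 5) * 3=-35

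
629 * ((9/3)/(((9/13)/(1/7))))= 8177/21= 389.38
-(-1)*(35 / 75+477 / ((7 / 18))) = 128839 / 105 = 1227.04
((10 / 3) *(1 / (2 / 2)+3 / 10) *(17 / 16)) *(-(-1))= 221 / 48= 4.60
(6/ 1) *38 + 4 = 232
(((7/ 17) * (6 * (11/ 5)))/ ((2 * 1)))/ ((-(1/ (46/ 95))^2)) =-488796/ 767125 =-0.64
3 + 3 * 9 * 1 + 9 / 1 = 39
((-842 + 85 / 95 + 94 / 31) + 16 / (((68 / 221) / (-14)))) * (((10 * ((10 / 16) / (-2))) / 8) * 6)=69181275 / 18848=3670.48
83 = 83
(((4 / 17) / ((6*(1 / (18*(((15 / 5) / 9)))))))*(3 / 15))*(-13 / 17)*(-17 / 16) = 13 / 340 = 0.04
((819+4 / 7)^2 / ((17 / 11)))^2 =131076479928329881 / 693889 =188901221850.08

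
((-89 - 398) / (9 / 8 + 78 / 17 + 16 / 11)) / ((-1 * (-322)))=-364276 / 1726403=-0.21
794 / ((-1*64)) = -397 / 32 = -12.41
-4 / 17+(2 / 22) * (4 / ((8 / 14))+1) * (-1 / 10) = -288 / 935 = -0.31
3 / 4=0.75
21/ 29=0.72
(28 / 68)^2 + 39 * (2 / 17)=1375 / 289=4.76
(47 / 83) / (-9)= -47 / 747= -0.06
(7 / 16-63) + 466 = 6455 / 16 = 403.44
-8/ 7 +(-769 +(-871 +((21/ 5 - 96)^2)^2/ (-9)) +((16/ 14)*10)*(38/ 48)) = -103589883359/ 13125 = -7892562.54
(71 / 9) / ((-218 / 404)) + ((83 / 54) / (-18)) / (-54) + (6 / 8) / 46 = -240178123 / 16448427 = -14.60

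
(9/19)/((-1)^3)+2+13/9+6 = 1534/171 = 8.97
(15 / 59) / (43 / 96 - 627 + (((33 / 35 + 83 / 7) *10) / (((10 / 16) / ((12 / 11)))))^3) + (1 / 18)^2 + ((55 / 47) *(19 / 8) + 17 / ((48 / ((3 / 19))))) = 34518468588845272498783 / 12161829558044986296624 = 2.84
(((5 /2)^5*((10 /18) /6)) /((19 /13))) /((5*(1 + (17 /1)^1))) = 40625 /590976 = 0.07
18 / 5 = 3.60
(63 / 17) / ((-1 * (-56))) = 9 / 136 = 0.07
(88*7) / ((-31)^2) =616 / 961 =0.64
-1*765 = -765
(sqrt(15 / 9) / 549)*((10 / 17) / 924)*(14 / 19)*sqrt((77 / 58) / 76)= 5*sqrt(1272810) / 38692042092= 0.00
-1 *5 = -5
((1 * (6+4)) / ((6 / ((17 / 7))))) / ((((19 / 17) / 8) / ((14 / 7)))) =23120 / 399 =57.94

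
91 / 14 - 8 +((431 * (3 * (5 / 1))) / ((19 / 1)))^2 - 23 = 83574761 / 722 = 115754.52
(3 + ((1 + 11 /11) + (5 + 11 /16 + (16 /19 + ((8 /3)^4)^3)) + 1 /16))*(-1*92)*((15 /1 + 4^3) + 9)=-10571652425268968 /10097379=-1046969953.81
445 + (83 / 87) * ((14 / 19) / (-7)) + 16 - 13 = 740378 / 1653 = 447.90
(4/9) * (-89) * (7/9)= -2492/81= -30.77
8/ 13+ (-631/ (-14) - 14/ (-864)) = 1796677/ 39312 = 45.70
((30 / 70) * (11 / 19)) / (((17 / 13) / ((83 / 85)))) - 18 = -3423723 / 192185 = -17.81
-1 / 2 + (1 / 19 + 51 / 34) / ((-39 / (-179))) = 4910 / 741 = 6.63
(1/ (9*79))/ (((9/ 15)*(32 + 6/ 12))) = 2/ 27729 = 0.00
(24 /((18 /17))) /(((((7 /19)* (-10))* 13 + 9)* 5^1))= -1292 /11085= -0.12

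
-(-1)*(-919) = -919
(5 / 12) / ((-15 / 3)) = -1 / 12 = -0.08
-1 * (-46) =46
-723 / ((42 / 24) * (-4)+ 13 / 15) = 10845 / 92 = 117.88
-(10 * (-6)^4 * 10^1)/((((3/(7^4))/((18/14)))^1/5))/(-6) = 111132000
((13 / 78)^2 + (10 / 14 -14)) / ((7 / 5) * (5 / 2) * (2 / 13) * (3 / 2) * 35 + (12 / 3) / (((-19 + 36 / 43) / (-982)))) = -33921173 / 625657914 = -0.05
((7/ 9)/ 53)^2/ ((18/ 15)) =245/ 1365174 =0.00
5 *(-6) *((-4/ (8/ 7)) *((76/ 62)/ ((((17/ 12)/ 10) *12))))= 39900/ 527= 75.71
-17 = -17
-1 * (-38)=38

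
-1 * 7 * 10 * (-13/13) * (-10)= -700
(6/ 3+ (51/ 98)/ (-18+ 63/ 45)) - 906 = -7353391/ 8134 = -904.03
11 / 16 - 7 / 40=41 / 80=0.51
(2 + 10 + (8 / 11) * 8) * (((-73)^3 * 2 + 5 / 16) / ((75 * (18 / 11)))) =-22591793 / 200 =-112958.96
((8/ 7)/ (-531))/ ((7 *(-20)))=0.00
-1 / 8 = -0.12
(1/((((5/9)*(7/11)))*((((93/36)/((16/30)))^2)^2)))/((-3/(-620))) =138412032/130335625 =1.06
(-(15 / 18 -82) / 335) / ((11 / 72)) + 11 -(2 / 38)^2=12.58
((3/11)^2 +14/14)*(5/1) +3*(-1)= 287/121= 2.37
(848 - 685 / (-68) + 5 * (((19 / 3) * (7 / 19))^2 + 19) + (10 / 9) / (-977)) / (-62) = -65126853 / 4119032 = -15.81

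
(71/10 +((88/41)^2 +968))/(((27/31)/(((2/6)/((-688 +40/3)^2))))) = 510535001/619770983040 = 0.00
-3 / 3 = -1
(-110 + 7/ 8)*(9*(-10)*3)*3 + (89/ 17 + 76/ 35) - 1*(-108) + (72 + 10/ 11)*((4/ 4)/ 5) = 463497205/ 5236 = 88521.24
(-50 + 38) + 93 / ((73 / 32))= 2100 / 73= 28.77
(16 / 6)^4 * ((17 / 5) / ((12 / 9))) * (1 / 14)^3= 0.05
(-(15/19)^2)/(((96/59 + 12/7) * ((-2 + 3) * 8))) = -0.02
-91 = -91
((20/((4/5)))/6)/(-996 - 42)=-25/6228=-0.00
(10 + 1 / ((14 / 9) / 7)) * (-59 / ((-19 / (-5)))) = -8555 / 38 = -225.13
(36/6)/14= 0.43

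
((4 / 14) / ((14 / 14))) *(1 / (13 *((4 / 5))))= 5 / 182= 0.03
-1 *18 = -18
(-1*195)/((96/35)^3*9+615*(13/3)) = -8360625/122224499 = -0.07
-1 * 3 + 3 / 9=-8 / 3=-2.67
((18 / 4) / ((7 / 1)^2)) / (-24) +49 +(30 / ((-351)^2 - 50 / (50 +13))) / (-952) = 5068496256413 / 103446778064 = 49.00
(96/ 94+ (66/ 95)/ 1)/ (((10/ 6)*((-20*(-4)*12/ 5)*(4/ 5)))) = 3831/ 571520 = 0.01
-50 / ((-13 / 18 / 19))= 17100 / 13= 1315.38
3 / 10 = 0.30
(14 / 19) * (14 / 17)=196 / 323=0.61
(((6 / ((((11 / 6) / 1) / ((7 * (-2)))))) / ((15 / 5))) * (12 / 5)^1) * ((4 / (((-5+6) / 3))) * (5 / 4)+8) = -46368 / 55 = -843.05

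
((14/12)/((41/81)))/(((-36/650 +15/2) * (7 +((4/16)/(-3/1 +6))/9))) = 2211300/50062681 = 0.04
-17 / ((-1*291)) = 17 / 291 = 0.06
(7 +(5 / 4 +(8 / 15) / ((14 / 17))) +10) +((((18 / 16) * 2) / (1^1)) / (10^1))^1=16063 / 840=19.12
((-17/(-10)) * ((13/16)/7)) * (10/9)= 221/1008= 0.22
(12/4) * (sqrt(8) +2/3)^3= 440/9 +56 * sqrt(2)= 128.08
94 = 94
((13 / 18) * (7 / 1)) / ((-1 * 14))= -13 / 36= -0.36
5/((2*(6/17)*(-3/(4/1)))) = -85/9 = -9.44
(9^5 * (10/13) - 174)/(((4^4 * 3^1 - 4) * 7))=147057/17381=8.46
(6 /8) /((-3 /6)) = -3 /2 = -1.50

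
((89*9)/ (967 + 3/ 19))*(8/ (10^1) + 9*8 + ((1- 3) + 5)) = 5768001/ 91880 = 62.78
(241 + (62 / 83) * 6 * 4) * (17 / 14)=365347 / 1162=314.41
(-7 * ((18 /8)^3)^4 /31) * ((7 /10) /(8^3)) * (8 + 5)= -179907614738397 /2662879723520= -67.56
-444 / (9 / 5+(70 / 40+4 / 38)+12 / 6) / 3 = -56240 / 2149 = -26.17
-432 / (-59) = 432 / 59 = 7.32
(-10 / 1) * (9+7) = -160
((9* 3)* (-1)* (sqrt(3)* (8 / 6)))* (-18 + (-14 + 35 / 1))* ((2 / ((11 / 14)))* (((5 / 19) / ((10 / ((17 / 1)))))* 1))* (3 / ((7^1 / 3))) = -33048* sqrt(3) / 209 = -273.88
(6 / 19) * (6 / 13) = 36 / 247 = 0.15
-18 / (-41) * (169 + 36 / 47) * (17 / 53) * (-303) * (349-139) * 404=-62764370862480 / 102131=-614547697.20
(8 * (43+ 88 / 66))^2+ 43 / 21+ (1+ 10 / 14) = 7924909 / 63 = 125792.21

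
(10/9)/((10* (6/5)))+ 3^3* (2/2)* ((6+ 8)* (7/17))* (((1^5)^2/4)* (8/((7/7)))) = 285853/918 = 311.39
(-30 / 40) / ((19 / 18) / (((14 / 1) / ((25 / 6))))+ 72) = -1134 / 109339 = -0.01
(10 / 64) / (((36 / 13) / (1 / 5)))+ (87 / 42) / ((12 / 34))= 47419 / 8064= 5.88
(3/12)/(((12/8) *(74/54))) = 9/74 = 0.12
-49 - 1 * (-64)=15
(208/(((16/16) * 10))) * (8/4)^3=832/5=166.40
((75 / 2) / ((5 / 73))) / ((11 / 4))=2190 / 11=199.09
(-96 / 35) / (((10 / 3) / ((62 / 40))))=-1116 / 875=-1.28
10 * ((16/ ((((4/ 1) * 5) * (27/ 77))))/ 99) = 56/ 243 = 0.23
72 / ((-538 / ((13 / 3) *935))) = -542.23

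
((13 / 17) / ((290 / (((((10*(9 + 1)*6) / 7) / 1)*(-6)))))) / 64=-585 / 27608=-0.02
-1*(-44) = 44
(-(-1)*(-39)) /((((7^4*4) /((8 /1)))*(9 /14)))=-52 /1029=-0.05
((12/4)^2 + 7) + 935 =951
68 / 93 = 0.73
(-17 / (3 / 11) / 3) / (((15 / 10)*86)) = -187 / 1161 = -0.16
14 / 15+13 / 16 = 419 / 240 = 1.75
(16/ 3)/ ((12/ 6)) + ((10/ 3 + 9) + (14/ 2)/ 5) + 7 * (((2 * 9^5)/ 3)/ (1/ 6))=8266942/ 5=1653388.40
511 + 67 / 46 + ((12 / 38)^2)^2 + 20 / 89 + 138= 347165984193 / 533534174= 650.69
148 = 148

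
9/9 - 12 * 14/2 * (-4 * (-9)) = -3023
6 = 6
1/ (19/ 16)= 16/ 19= 0.84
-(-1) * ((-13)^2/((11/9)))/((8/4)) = 1521/22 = 69.14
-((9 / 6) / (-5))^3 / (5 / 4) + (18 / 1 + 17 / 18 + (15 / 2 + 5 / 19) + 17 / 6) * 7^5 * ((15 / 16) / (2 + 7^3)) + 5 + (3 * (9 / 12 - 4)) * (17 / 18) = 105796372181 / 78660000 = 1344.98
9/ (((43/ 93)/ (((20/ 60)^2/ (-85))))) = -93/ 3655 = -0.03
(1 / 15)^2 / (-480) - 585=-63180001 / 108000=-585.00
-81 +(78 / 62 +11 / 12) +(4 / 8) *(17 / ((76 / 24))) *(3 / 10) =-78.02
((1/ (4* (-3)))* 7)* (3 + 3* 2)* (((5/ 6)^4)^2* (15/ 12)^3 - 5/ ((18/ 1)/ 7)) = 1121335285/ 143327232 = 7.82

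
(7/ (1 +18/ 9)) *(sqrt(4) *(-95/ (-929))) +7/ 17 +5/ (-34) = 0.74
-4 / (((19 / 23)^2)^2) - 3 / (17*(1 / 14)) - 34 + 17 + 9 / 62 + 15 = -1773943095 / 137358334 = -12.91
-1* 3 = -3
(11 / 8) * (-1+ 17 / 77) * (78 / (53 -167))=195 / 266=0.73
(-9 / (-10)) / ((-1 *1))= -9 / 10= -0.90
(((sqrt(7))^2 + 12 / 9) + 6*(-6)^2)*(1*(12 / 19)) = 2692 / 19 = 141.68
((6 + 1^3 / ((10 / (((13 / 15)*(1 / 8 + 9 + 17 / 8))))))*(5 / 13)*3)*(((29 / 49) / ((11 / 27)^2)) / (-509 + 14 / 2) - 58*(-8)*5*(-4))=-1778343213069 / 23810864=-74686.21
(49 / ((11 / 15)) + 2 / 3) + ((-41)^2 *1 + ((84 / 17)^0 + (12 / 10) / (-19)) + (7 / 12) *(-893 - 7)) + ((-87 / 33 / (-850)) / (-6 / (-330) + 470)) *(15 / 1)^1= 1124614308551 / 918486030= 1224.42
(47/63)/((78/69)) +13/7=589/234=2.52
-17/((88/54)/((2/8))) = -459/176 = -2.61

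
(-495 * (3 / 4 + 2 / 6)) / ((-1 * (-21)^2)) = 1.22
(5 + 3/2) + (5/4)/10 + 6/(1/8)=437/8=54.62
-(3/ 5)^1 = -3/ 5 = -0.60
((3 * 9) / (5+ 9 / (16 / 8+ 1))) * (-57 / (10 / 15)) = -4617 / 16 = -288.56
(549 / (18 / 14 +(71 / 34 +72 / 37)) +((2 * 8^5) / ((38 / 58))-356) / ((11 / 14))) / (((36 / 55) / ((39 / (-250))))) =-2693299207053 / 89009300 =-30258.63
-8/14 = -4/7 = -0.57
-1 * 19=-19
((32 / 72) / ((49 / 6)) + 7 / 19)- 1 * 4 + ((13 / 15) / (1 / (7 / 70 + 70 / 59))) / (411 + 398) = -23834834873 / 6665634150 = -3.58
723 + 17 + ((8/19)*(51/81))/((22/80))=4181260/5643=740.96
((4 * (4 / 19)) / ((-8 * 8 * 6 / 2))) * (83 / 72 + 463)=-33419 / 16416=-2.04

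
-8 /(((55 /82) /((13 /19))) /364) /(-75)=3104192 /78375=39.61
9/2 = 4.50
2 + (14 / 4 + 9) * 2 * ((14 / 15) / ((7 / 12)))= 42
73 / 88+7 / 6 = 527 / 264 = 2.00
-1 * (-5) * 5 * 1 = 25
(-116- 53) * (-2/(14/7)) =169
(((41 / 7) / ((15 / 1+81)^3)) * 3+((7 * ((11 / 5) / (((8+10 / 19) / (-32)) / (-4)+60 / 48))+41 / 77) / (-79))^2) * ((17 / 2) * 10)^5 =2976487298628420071582499875 / 27971176981764538368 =106412658.31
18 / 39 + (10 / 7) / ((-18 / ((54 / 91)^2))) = 25134 / 57967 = 0.43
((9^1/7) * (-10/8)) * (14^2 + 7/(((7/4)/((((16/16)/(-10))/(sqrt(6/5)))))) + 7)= -1305/4 + 3 * sqrt(30)/28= -325.66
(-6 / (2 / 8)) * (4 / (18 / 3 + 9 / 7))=-224 / 17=-13.18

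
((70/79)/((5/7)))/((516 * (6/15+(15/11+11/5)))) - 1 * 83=-368789213/4443276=-83.00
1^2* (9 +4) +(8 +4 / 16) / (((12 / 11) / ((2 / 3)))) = 433 / 24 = 18.04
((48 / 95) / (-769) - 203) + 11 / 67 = -992820666 / 4894685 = -202.84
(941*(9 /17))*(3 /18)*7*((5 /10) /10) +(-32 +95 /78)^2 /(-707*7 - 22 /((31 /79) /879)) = 50498200893931 /1738749827880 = 29.04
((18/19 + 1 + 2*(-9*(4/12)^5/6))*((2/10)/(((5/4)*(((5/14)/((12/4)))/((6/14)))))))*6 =47648/7125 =6.69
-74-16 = -90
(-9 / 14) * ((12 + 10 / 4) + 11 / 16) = -2187 / 224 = -9.76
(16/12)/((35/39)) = 52/35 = 1.49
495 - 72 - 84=339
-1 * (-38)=38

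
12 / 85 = 0.14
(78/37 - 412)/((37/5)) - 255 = -424925/1369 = -310.39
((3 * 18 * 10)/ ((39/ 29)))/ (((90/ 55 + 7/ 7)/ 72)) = 10966.15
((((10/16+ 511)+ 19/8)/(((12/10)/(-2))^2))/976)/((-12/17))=-2.07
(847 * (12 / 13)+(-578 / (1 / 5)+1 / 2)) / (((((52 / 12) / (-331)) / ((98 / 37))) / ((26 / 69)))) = 160677.03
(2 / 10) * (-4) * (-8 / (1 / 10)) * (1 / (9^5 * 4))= 16 / 59049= 0.00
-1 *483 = -483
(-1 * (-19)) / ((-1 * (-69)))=19 / 69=0.28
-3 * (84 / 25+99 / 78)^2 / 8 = -27162243 / 3380000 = -8.04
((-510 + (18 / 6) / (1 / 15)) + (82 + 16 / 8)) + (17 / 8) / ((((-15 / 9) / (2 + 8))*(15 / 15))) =-1575 / 4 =-393.75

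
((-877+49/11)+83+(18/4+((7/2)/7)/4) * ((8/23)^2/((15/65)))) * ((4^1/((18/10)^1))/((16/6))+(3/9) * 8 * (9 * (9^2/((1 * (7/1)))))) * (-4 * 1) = 321506466266/366597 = 877002.45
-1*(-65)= 65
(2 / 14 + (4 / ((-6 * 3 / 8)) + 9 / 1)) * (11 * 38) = 193952 / 63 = 3078.60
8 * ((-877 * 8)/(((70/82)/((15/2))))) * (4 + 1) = -17259360/7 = -2465622.86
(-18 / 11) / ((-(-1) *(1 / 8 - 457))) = 144 / 40205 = 0.00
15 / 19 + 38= 38.79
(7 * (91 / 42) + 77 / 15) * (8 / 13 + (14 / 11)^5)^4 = 95420691908265798728817408000 / 19214412605268846422789761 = 4966.10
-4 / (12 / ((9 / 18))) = -1 / 6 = -0.17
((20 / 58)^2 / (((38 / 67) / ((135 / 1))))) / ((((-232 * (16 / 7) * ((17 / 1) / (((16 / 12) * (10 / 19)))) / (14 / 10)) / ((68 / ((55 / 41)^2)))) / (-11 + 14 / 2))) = 496685070 / 1065335909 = 0.47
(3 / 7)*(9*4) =108 / 7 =15.43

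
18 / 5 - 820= -4082 / 5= -816.40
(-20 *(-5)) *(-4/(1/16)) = -6400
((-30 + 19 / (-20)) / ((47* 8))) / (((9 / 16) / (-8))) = 2476 / 2115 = 1.17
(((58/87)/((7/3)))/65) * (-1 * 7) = -0.03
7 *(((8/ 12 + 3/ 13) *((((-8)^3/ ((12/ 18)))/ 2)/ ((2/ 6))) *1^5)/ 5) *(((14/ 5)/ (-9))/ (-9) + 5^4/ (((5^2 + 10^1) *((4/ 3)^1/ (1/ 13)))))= -35161504/ 22815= -1541.16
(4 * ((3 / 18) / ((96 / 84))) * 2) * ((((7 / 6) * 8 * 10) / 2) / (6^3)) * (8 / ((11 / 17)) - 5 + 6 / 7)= 2.07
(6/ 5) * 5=6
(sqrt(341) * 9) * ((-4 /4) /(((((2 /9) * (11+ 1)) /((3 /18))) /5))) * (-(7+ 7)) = 315 * sqrt(341) /8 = 727.11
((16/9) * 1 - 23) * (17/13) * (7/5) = -22729/585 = -38.85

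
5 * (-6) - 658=-688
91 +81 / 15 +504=3002 / 5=600.40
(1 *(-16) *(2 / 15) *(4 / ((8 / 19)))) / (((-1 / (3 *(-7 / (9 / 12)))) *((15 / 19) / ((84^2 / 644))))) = -4528384 / 575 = -7875.45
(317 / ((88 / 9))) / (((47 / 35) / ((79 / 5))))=1577709 / 4136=381.46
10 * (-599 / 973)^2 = 3588010 / 946729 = 3.79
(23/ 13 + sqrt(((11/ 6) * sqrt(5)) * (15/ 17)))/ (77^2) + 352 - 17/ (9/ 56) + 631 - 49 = sqrt(374) * 5^(3/ 4)/ 201586 + 574532165/ 693693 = 828.22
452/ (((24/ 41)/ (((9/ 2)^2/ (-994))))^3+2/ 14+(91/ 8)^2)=-274700412419328/ 14338681891790843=-0.02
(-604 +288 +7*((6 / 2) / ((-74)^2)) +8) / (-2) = 1686587 / 10952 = 154.00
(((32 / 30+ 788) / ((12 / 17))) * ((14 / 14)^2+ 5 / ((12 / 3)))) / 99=4573 / 180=25.41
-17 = -17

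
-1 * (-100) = 100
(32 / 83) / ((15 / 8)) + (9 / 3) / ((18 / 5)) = 2587 / 2490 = 1.04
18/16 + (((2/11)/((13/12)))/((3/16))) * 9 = 10503/1144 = 9.18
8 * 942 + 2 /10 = 37681 /5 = 7536.20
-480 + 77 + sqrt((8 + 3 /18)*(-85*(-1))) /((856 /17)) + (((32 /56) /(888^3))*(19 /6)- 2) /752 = -2228198867854829 /5528992960512 + 119*sqrt(510) /5136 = -402.48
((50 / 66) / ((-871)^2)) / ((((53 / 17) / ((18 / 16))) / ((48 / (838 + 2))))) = 255 / 12384055684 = 0.00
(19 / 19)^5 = 1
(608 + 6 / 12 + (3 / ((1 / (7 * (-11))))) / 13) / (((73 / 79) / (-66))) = -40040913 / 949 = -42192.74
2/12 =1/6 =0.17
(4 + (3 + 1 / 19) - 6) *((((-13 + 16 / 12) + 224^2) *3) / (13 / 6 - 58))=-3611832 / 1273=-2837.26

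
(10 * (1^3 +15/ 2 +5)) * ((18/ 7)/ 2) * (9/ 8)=10935/ 56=195.27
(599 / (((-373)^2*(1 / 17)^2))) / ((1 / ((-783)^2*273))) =28974158816967 / 139129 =208253914.12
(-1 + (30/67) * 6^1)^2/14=12769/62846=0.20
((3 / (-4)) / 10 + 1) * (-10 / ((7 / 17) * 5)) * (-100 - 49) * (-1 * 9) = -843489 / 140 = -6024.92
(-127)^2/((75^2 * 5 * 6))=16129/168750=0.10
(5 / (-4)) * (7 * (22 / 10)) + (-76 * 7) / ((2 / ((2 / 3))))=-2359 / 12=-196.58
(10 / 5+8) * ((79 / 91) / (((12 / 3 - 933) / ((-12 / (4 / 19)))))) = 0.53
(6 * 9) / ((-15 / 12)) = -216 / 5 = -43.20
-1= -1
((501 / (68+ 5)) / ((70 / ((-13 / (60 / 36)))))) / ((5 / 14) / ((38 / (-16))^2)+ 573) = -7053579 / 5285678150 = -0.00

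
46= 46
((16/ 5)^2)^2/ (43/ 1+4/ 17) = 1114112/ 459375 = 2.43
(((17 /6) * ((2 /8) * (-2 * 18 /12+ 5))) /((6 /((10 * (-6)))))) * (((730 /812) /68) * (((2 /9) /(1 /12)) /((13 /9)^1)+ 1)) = -67525 /126672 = -0.53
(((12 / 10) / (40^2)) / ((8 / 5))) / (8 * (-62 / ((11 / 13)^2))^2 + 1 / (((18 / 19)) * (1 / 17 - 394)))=2647370979 / 338804787229020800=0.00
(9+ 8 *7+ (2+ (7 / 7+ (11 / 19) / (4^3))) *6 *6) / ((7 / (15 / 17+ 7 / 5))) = 56.51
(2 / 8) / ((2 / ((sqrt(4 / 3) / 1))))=sqrt(3) / 12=0.14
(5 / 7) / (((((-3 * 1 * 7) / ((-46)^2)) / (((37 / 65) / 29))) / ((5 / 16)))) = -0.44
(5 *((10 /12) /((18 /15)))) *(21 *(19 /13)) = 16625 /156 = 106.57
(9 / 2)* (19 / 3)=57 / 2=28.50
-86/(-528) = 43/264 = 0.16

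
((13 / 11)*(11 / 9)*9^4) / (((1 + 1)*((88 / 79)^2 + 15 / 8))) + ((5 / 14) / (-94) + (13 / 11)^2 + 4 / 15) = 565706593073863 / 371578002180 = 1522.44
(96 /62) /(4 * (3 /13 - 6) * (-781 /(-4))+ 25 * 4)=-624 /1775525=-0.00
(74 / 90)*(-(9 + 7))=-592 / 45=-13.16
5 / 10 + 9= 19 / 2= 9.50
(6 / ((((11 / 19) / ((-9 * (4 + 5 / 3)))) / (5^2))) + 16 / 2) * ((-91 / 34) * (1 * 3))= 19828263 / 187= 106033.49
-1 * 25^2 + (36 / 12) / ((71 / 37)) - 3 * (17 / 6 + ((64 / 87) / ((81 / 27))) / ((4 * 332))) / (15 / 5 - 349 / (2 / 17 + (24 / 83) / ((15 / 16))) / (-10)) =-10879300073086 / 17447729215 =-623.54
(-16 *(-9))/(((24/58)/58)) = 20184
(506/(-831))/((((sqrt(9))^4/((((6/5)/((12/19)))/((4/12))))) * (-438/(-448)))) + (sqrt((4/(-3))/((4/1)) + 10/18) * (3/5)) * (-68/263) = -68 * sqrt(2)/1315 - 1076768/24568515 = -0.12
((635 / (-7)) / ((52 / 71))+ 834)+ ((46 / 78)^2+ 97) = 34389295 / 42588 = 807.49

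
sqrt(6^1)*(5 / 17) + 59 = 5*sqrt(6) / 17 + 59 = 59.72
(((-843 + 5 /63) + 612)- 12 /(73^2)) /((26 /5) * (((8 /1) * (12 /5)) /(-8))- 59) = 1938176200 /599944149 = 3.23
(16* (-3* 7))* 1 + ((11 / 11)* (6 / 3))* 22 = -292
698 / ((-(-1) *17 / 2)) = 1396 / 17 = 82.12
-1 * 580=-580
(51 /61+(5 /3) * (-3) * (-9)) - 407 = -22031 /61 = -361.16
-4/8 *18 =-9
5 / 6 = 0.83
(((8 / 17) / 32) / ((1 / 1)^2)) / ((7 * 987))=1 / 469812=0.00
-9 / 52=-0.17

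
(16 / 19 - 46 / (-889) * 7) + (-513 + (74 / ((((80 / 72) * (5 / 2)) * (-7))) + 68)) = -189010883 / 422275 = -447.60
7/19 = 0.37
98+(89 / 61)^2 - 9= 339090 / 3721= 91.13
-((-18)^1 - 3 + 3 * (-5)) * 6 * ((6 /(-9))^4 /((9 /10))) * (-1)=-1280 /27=-47.41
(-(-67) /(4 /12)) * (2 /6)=67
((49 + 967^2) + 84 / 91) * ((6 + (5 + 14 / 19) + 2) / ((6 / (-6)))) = -3172926366 / 247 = -12845855.73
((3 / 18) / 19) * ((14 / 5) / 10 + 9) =116 / 1425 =0.08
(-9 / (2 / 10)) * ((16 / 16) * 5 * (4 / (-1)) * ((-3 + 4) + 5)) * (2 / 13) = 10800 / 13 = 830.77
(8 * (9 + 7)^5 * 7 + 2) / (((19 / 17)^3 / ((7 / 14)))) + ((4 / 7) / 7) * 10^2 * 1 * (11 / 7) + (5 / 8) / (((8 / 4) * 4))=21030237.98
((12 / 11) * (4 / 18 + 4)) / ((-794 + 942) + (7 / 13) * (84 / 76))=37544 / 1211199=0.03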